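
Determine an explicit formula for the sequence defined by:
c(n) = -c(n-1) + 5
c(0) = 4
First-order linear non-homogeneous.
Homogeneous solution: c_h(n) = A·(-1)^n.
Try constant particular solution c_p = K: K = -K + 5 ⇒ K = \frac{5}{2}.
General: c(n) = A·(-1)^n + \frac{5}{2}.
Apply c(0) = 4: A + \frac{5}{2} = 4 ⇒ A = \frac{3}{2}.
So c(n) = \frac{3 \left(-1\right)^{n}}{2} + \frac{5}{2}.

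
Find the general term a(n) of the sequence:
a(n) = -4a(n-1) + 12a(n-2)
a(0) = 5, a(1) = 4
Characteristic equation: x² + 4x - 12 = 0, which factors as (x - (2))(x - (-6)) = 0.
Roots r₁ = 2, r₂ = -6 (distinct).
General solution: a(n) = A·(2)^n + B·(-6)^n.
From a(0) = 5: A + B = 5.
From a(1) = 4: 2A - 6B = 4.
Solving: A = \frac{17}{4}, B = \frac{3}{4}.
So a(n) = \frac{3 \left(-6\right)^{n}}{4} + \frac{17 \cdot 2^{n}}{4}.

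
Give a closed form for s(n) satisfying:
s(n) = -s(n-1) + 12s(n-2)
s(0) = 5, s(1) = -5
Characteristic equation: x² + x - 12 = 0, which factors as (x - (3))(x - (-4)) = 0.
Roots r₁ = 3, r₂ = -4 (distinct).
General solution: s(n) = A·(3)^n + B·(-4)^n.
From s(0) = 5: A + B = 5.
From s(1) = -5: 3A - 4B = -5.
Solving: A = \frac{15}{7}, B = \frac{20}{7}.
So s(n) = \frac{20 \left(-4\right)^{n}}{7} + \frac{15 \cdot 3^{n}}{7}.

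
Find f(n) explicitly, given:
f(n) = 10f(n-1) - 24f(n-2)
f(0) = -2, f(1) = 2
Characteristic equation: x² - 10x + 24 = 0, which factors as (x - (6))(x - (4)) = 0.
Roots r₁ = 6, r₂ = 4 (distinct).
General solution: f(n) = A·(6)^n + B·(4)^n.
From f(0) = -2: A + B = -2.
From f(1) = 2: 6A + 4B = 2.
Solving: A = 5, B = -7.
So f(n) = - 7 \cdot 4^{n} + 5 \cdot 6^{n}.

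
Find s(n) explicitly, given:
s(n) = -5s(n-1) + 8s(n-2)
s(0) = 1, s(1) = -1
Characteristic equation: x² + 5x - 8 = 0.
Discriminant Δ = (-5)² + 4·(8) = 57.
Roots r₁,₂ = (-5 ± √57)/2, so r₁ = - \frac{5}{2} + \frac{\sqrt{57}}{2}, r₂ = - \frac{\sqrt{57}}{2} - \frac{5}{2}.
General solution: s(n) = A·r₁^n + B·r₂^n.
From the initial conditions, A + B = 1 and r₁A + r₂B = -1.
Since r₁ - r₂ = √57: A = (-1 - (1)r₂)/√57 = \frac{\sqrt{57}}{38} + \frac{1}{2}, and B = 1 - A = \frac{1}{2} - \frac{\sqrt{57}}{38}.
So s(n) = \left(\frac{\sqrt{57}}{38} + \frac{1}{2}\right)\left(- \frac{5}{2} + \frac{\sqrt{57}}{2}\right)^n + \left(\frac{1}{2} - \frac{\sqrt{57}}{38}\right)\left(- \frac{\sqrt{57}}{2} - \frac{5}{2}\right)^n.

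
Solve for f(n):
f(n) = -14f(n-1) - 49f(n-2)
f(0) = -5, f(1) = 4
Characteristic equation: x² + 14x + 49 = 0, which is (x - (-7))².
Repeated root r = -7.
General solution: f(n) = (A + Bn)·(-7)^n.
From f(0) = -5: A = -5.
From f(1) = 4: (A + B)·(-7) = 4 ⇒ B = \frac{31}{7}.
So f(n) = \left(\frac{31 n}{7} - 5\right) \cdot (-7)^n.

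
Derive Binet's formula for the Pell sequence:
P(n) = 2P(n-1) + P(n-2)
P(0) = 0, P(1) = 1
This is the Pell sequence.
Characteristic equation: x² - 2x - 1 = 0; roots r₁ = 1 + \sqrt{2}, r₂ = 1 - \sqrt{2}.
General: P(n) = A·r₁^n + B·r₂^n. Solving with P(0)=0, P(1)=1 gives A = \frac{\sqrt{2}}{4}, B = - \frac{\sqrt{2}}{4}.
So P(n) = \frac{\sqrt{2} \left(- \left(1 - \sqrt{2}\right)^{n} + \left(1 + \sqrt{2}\right)^{n}\right)}{4}.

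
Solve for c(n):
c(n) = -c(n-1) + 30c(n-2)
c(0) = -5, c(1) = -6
Characteristic equation: x² + x - 30 = 0, which factors as (x - (5))(x - (-6)) = 0.
Roots r₁ = 5, r₂ = -6 (distinct).
General solution: c(n) = A·(5)^n + B·(-6)^n.
From c(0) = -5: A + B = -5.
From c(1) = -6: 5A - 6B = -6.
Solving: A = - \frac{36}{11}, B = - \frac{19}{11}.
So c(n) = - \frac{19 \left(-6\right)^{n}}{11} - \frac{36 \cdot 5^{n}}{11}.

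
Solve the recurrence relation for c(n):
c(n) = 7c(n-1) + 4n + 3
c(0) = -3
First-order linear with linear forcing.
Homogeneous solution: c_h(n) = A·(7)^n.
Try particular c_p(n) = pn + q. Substituting:
  pn + q = 7(p(n-1) + q) + 4n + 3.
Matching the n-coefficient: p = 7p + 4 ⇒ p = - \frac{2}{3}.
Matching constants: q = -7p + 7q + 3 ⇒ q = - \frac{23}{18}.
General: c(n) = A·(7)^n - \frac{2 n}{3} - \frac{23}{18}.
Apply c(0) = -3: A - \frac{23}{18} = -3 ⇒ A = - \frac{31}{18}.
So c(n) = - \frac{31 \cdot 7^{n}}{18} - \frac{2 n}{3} - \frac{23}{18}.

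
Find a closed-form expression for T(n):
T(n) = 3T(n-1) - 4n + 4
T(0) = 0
First-order linear with linear forcing.
Homogeneous solution: T_h(n) = A·(3)^n.
Try particular T_p(n) = pn + q. Substituting:
  pn + q = 3(p(n-1) + q) - 4n + 4.
Matching the n-coefficient: p = 3p - 4 ⇒ p = 2.
Matching constants: q = -3p + 3q + 4 ⇒ q = 1.
General: T(n) = A·(3)^n + 2 n + 1.
Apply T(0) = 0: A + 1 = 0 ⇒ A = -1.
So T(n) = - 3^{n} + 2 n + 1.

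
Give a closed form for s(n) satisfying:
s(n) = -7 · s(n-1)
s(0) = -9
Pure geometric recurrence with ratio -7.
By induction s(n) = s(0) · (-7)^n = - 9 \left(-7\right)^{n}.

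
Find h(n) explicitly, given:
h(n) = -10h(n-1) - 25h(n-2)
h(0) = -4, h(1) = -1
Characteristic equation: x² + 10x + 25 = 0, which is (x - (-5))².
Repeated root r = -5.
General solution: h(n) = (A + Bn)·(-5)^n.
From h(0) = -4: A = -4.
From h(1) = -1: (A + B)·(-5) = -1 ⇒ B = \frac{21}{5}.
So h(n) = \left(\frac{21 n}{5} - 4\right) \cdot (-5)^n.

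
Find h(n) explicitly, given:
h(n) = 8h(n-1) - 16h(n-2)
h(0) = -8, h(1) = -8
Characteristic equation: x² - 8x + 16 = 0, which is (x - (4))².
Repeated root r = 4.
General solution: h(n) = (A + Bn)·(4)^n.
From h(0) = -8: A = -8.
From h(1) = -8: (A + B)·(4) = -8 ⇒ B = 6.
So h(n) = \left(6 n - 8\right) \cdot (4)^n.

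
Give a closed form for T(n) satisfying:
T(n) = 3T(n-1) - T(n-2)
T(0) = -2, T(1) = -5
Characteristic equation: x² - 3x + 1 = 0.
Discriminant Δ = (3)² + 4·(-1) = 5.
Roots r₁,₂ = (3 ± √5)/2, so r₁ = \frac{\sqrt{5}}{2} + \frac{3}{2}, r₂ = \frac{3}{2} - \frac{\sqrt{5}}{2}.
General solution: T(n) = A·r₁^n + B·r₂^n.
From the initial conditions, A + B = -2 and r₁A + r₂B = -5.
Since r₁ - r₂ = √5: A = (-5 - (-2)r₂)/√5 = -1 - \frac{2 \sqrt{5}}{5}, and B = -2 - A = -1 + \frac{2 \sqrt{5}}{5}.
So T(n) = \left(-1 - \frac{2 \sqrt{5}}{5}\right)\left(\frac{\sqrt{5}}{2} + \frac{3}{2}\right)^n + \left(-1 + \frac{2 \sqrt{5}}{5}\right)\left(\frac{3}{2} - \frac{\sqrt{5}}{2}\right)^n.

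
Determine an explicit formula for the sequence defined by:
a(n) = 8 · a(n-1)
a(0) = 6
Pure geometric recurrence with ratio 8.
By induction a(n) = a(0) · (8)^n = 6 \cdot 8^{n}.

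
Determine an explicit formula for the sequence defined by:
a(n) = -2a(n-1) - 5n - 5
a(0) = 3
First-order linear with linear forcing.
Homogeneous solution: a_h(n) = A·(-2)^n.
Try particular a_p(n) = pn + q. Substituting:
  pn + q = -2(p(n-1) + q) - 5n - 5.
Matching the n-coefficient: p = -2p - 5 ⇒ p = - \frac{5}{3}.
Matching constants: q = 2p - 2q - 5 ⇒ q = - \frac{25}{9}.
General: a(n) = A·(-2)^n - \frac{5 n}{3} - \frac{25}{9}.
Apply a(0) = 3: A - \frac{25}{9} = 3 ⇒ A = \frac{52}{9}.
So a(n) = \frac{52 \left(-2\right)^{n}}{9} - \frac{5 n}{3} - \frac{25}{9}.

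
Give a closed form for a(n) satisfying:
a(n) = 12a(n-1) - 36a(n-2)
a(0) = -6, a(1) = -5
Characteristic equation: x² - 12x + 36 = 0, which is (x - (6))².
Repeated root r = 6.
General solution: a(n) = (A + Bn)·(6)^n.
From a(0) = -6: A = -6.
From a(1) = -5: (A + B)·(6) = -5 ⇒ B = \frac{31}{6}.
So a(n) = \left(\frac{31 n}{6} - 6\right) \cdot (6)^n.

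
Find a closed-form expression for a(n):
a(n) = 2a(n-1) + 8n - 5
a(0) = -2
First-order linear with linear forcing.
Homogeneous solution: a_h(n) = A·(2)^n.
Try particular a_p(n) = pn + q. Substituting:
  pn + q = 2(p(n-1) + q) + 8n - 5.
Matching the n-coefficient: p = 2p + 8 ⇒ p = -8.
Matching constants: q = -2p + 2q - 5 ⇒ q = -11.
General: a(n) = A·(2)^n - 8 n - 11.
Apply a(0) = -2: A - 11 = -2 ⇒ A = 9.
So a(n) = 9 \cdot 2^{n} - 8 n - 11.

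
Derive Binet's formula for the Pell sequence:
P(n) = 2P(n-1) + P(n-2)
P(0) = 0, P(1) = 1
This is the Pell sequence.
Characteristic equation: x² - 2x - 1 = 0; roots r₁ = 1 + \sqrt{2}, r₂ = 1 - \sqrt{2}.
General: P(n) = A·r₁^n + B·r₂^n. Solving with P(0)=0, P(1)=1 gives A = \frac{\sqrt{2}}{4}, B = - \frac{\sqrt{2}}{4}.
So P(n) = \frac{\sqrt{2} \left(- \left(1 - \sqrt{2}\right)^{n} + \left(1 + \sqrt{2}\right)^{n}\right)}{4}.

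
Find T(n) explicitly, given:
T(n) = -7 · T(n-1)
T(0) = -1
Pure geometric recurrence with ratio -7.
By induction T(n) = T(0) · (-7)^n = - \left(-7\right)^{n}.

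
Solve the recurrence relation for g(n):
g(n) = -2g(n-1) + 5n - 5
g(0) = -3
First-order linear with linear forcing.
Homogeneous solution: g_h(n) = A·(-2)^n.
Try particular g_p(n) = pn + q. Substituting:
  pn + q = -2(p(n-1) + q) + 5n - 5.
Matching the n-coefficient: p = -2p + 5 ⇒ p = \frac{5}{3}.
Matching constants: q = 2p - 2q - 5 ⇒ q = - \frac{5}{9}.
General: g(n) = A·(-2)^n + \frac{5 n}{3} - \frac{5}{9}.
Apply g(0) = -3: A - \frac{5}{9} = -3 ⇒ A = - \frac{22}{9}.
So g(n) = - \frac{22 \left(-2\right)^{n}}{9} + \frac{5 n}{3} - \frac{5}{9}.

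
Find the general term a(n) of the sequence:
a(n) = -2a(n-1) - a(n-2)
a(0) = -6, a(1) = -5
Characteristic equation: x² + 2x + 1 = 0, which is (x - (-1))².
Repeated root r = -1.
General solution: a(n) = (A + Bn)·(-1)^n.
From a(0) = -6: A = -6.
From a(1) = -5: (A + B)·(-1) = -5 ⇒ B = 11.
So a(n) = \left(11 n - 6\right) \cdot (-1)^n.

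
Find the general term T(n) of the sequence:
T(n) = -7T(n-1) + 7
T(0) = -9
First-order linear non-homogeneous.
Homogeneous solution: T_h(n) = A·(-7)^n.
Try constant particular solution T_p = K: K = -7K + 7 ⇒ K = \frac{7}{8}.
General: T(n) = A·(-7)^n + \frac{7}{8}.
Apply T(0) = -9: A + \frac{7}{8} = -9 ⇒ A = - \frac{79}{8}.
So T(n) = \frac{7}{8} - \frac{79 \left(-7\right)^{n}}{8}.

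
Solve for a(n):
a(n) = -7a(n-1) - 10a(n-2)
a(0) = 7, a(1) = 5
Characteristic equation: x² + 7x + 10 = 0, which factors as (x - (-5))(x - (-2)) = 0.
Roots r₁ = -5, r₂ = -2 (distinct).
General solution: a(n) = A·(-5)^n + B·(-2)^n.
From a(0) = 7: A + B = 7.
From a(1) = 5: -5A - 2B = 5.
Solving: A = - \frac{19}{3}, B = \frac{40}{3}.
So a(n) = \frac{40 \left(-2\right)^{n}}{3} - \frac{19 \left(-5\right)^{n}}{3}.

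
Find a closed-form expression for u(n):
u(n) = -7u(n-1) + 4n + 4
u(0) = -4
First-order linear with linear forcing.
Homogeneous solution: u_h(n) = A·(-7)^n.
Try particular u_p(n) = pn + q. Substituting:
  pn + q = -7(p(n-1) + q) + 4n + 4.
Matching the n-coefficient: p = -7p + 4 ⇒ p = \frac{1}{2}.
Matching constants: q = 7p - 7q + 4 ⇒ q = \frac{15}{16}.
General: u(n) = A·(-7)^n + \frac{n}{2} + \frac{15}{16}.
Apply u(0) = -4: A + \frac{15}{16} = -4 ⇒ A = - \frac{79}{16}.
So u(n) = - \frac{79 \left(-7\right)^{n}}{16} + \frac{n}{2} + \frac{15}{16}.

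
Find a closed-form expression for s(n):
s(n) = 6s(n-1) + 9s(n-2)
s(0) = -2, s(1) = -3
Characteristic equation: x² - 6x - 9 = 0.
Discriminant Δ = (6)² + 4·(9) = 72.
Roots r₁,₂ = (6 ± √72)/2, so r₁ = 3 + 3 \sqrt{2}, r₂ = 3 - 3 \sqrt{2}.
General solution: s(n) = A·r₁^n + B·r₂^n.
From the initial conditions, A + B = -2 and r₁A + r₂B = -3.
Since r₁ - r₂ = √72: A = (-3 - (-2)r₂)/√72 = -1 + \frac{\sqrt{2}}{4}, and B = -2 - A = -1 - \frac{\sqrt{2}}{4}.
So s(n) = \left(-1 + \frac{\sqrt{2}}{4}\right)\left(3 + 3 \sqrt{2}\right)^n + \left(-1 - \frac{\sqrt{2}}{4}\right)\left(3 - 3 \sqrt{2}\right)^n.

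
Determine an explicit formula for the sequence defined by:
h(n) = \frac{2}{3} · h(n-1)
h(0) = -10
Pure geometric recurrence with ratio \frac{2}{3}.
By induction h(n) = h(0) · (\frac{2}{3})^n = - 10 \left(\frac{2}{3}\right)^{n}.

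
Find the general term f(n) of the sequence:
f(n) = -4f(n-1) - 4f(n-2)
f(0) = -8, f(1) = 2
Characteristic equation: x² + 4x + 4 = 0, which is (x - (-2))².
Repeated root r = -2.
General solution: f(n) = (A + Bn)·(-2)^n.
From f(0) = -8: A = -8.
From f(1) = 2: (A + B)·(-2) = 2 ⇒ B = 7.
So f(n) = \left(7 n - 8\right) \cdot (-2)^n.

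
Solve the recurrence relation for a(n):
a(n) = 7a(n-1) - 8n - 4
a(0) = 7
First-order linear with linear forcing.
Homogeneous solution: a_h(n) = A·(7)^n.
Try particular a_p(n) = pn + q. Substituting:
  pn + q = 7(p(n-1) + q) - 8n - 4.
Matching the n-coefficient: p = 7p - 8 ⇒ p = \frac{4}{3}.
Matching constants: q = -7p + 7q - 4 ⇒ q = \frac{20}{9}.
General: a(n) = A·(7)^n + \frac{4 n}{3} + \frac{20}{9}.
Apply a(0) = 7: A + \frac{20}{9} = 7 ⇒ A = \frac{43}{9}.
So a(n) = \frac{43 \cdot 7^{n}}{9} + \frac{4 n}{3} + \frac{20}{9}.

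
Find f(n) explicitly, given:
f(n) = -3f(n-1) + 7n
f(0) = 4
First-order linear with linear forcing.
Homogeneous solution: f_h(n) = A·(-3)^n.
Try particular f_p(n) = pn + q. Substituting:
  pn + q = -3(p(n-1) + q) + 7n.
Matching the n-coefficient: p = -3p + 7 ⇒ p = \frac{7}{4}.
Matching constants: q = 3p - 3q ⇒ q = \frac{21}{16}.
General: f(n) = A·(-3)^n + \frac{7 n}{4} + \frac{21}{16}.
Apply f(0) = 4: A + \frac{21}{16} = 4 ⇒ A = \frac{43}{16}.
So f(n) = \frac{43 \left(-3\right)^{n}}{16} + \frac{7 n}{4} + \frac{21}{16}.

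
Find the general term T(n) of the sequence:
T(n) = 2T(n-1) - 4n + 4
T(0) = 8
First-order linear with linear forcing.
Homogeneous solution: T_h(n) = A·(2)^n.
Try particular T_p(n) = pn + q. Substituting:
  pn + q = 2(p(n-1) + q) - 4n + 4.
Matching the n-coefficient: p = 2p - 4 ⇒ p = 4.
Matching constants: q = -2p + 2q + 4 ⇒ q = 4.
General: T(n) = A·(2)^n + 4 n + 4.
Apply T(0) = 8: A + 4 = 8 ⇒ A = 4.
So T(n) = 4 \cdot 2^{n} + 4 n + 4.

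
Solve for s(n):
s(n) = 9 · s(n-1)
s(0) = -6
Pure geometric recurrence with ratio 9.
By induction s(n) = s(0) · (9)^n = - 6 \cdot 9^{n}.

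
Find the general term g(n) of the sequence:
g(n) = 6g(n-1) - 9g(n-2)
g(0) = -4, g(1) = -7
Characteristic equation: x² - 6x + 9 = 0, which is (x - (3))².
Repeated root r = 3.
General solution: g(n) = (A + Bn)·(3)^n.
From g(0) = -4: A = -4.
From g(1) = -7: (A + B)·(3) = -7 ⇒ B = \frac{5}{3}.
So g(n) = \left(\frac{5 n}{3} - 4\right) \cdot (3)^n.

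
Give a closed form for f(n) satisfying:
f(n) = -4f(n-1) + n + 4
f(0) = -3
First-order linear with linear forcing.
Homogeneous solution: f_h(n) = A·(-4)^n.
Try particular f_p(n) = pn + q. Substituting:
  pn + q = -4(p(n-1) + q) + n + 4.
Matching the n-coefficient: p = -4p + 1 ⇒ p = \frac{1}{5}.
Matching constants: q = 4p - 4q + 4 ⇒ q = \frac{24}{25}.
General: f(n) = A·(-4)^n + \frac{n}{5} + \frac{24}{25}.
Apply f(0) = -3: A + \frac{24}{25} = -3 ⇒ A = - \frac{99}{25}.
So f(n) = - \frac{99 \left(-4\right)^{n}}{25} + \frac{n}{5} + \frac{24}{25}.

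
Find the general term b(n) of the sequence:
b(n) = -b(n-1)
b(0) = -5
This is a homogeneous first-order recurrence with ratio -1.
By induction b(n) = b(0) · (-1)^n = - 5 \left(-1\right)^{n}.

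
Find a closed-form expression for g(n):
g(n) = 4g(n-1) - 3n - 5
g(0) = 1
First-order linear with linear forcing.
Homogeneous solution: g_h(n) = A·(4)^n.
Try particular g_p(n) = pn + q. Substituting:
  pn + q = 4(p(n-1) + q) - 3n - 5.
Matching the n-coefficient: p = 4p - 3 ⇒ p = 1.
Matching constants: q = -4p + 4q - 5 ⇒ q = 3.
General: g(n) = A·(4)^n + n + 3.
Apply g(0) = 1: A + 3 = 1 ⇒ A = -2.
So g(n) = - 2 \cdot 4^{n} + n + 3.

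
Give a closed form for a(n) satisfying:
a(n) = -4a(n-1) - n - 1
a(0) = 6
First-order linear with linear forcing.
Homogeneous solution: a_h(n) = A·(-4)^n.
Try particular a_p(n) = pn + q. Substituting:
  pn + q = -4(p(n-1) + q) - n - 1.
Matching the n-coefficient: p = -4p - 1 ⇒ p = - \frac{1}{5}.
Matching constants: q = 4p - 4q - 1 ⇒ q = - \frac{9}{25}.
General: a(n) = A·(-4)^n - \frac{n}{5} - \frac{9}{25}.
Apply a(0) = 6: A - \frac{9}{25} = 6 ⇒ A = \frac{159}{25}.
So a(n) = \frac{159 \left(-4\right)^{n}}{25} - \frac{n}{5} - \frac{9}{25}.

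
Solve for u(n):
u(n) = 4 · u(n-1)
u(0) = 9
Pure geometric recurrence with ratio 4.
By induction u(n) = u(0) · (4)^n = 9 \cdot 4^{n}.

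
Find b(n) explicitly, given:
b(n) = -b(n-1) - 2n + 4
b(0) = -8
First-order linear with linear forcing.
Homogeneous solution: b_h(n) = A·(-1)^n.
Try particular b_p(n) = pn + q. Substituting:
  pn + q = -(p(n-1) + q) - 2n + 4.
Matching the n-coefficient: p = -p - 2 ⇒ p = -1.
Matching constants: q = p - q + 4 ⇒ q = \frac{3}{2}.
General: b(n) = A·(-1)^n - n + \frac{3}{2}.
Apply b(0) = -8: A + \frac{3}{2} = -8 ⇒ A = - \frac{19}{2}.
So b(n) = - \frac{19 \left(-1\right)^{n}}{2} - n + \frac{3}{2}.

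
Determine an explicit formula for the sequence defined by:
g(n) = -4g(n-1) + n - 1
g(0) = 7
First-order linear with linear forcing.
Homogeneous solution: g_h(n) = A·(-4)^n.
Try particular g_p(n) = pn + q. Substituting:
  pn + q = -4(p(n-1) + q) + n - 1.
Matching the n-coefficient: p = -4p + 1 ⇒ p = \frac{1}{5}.
Matching constants: q = 4p - 4q - 1 ⇒ q = - \frac{1}{25}.
General: g(n) = A·(-4)^n + \frac{n}{5} - \frac{1}{25}.
Apply g(0) = 7: A - \frac{1}{25} = 7 ⇒ A = \frac{176}{25}.
So g(n) = \frac{176 \left(-4\right)^{n}}{25} + \frac{n}{5} - \frac{1}{25}.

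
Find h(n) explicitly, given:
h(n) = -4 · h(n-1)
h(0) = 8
Pure geometric recurrence with ratio -4.
By induction h(n) = h(0) · (-4)^n = 8 \left(-4\right)^{n}.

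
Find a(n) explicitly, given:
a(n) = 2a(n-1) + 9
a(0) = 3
First-order linear non-homogeneous.
Homogeneous solution: a_h(n) = A·(2)^n.
Try constant particular solution a_p = K: K = 2K + 9 ⇒ K = -9.
General: a(n) = A·(2)^n - 9.
Apply a(0) = 3: A - 9 = 3 ⇒ A = 12.
So a(n) = 12 \cdot 2^{n} - 9.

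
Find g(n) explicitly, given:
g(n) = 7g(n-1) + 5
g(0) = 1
First-order linear non-homogeneous.
Homogeneous solution: g_h(n) = A·(7)^n.
Try constant particular solution g_p = K: K = 7K + 5 ⇒ K = - \frac{5}{6}.
General: g(n) = A·(7)^n - \frac{5}{6}.
Apply g(0) = 1: A - \frac{5}{6} = 1 ⇒ A = \frac{11}{6}.
So g(n) = \frac{11 \cdot 7^{n}}{6} - \frac{5}{6}.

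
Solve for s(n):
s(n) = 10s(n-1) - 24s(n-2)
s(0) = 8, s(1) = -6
Characteristic equation: x² - 10x + 24 = 0, which factors as (x - (6))(x - (4)) = 0.
Roots r₁ = 6, r₂ = 4 (distinct).
General solution: s(n) = A·(6)^n + B·(4)^n.
From s(0) = 8: A + B = 8.
From s(1) = -6: 6A + 4B = -6.
Solving: A = -19, B = 27.
So s(n) = 27 \cdot 4^{n} - 19 \cdot 6^{n}.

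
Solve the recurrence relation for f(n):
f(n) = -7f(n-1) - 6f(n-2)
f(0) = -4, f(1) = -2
Characteristic equation: x² + 7x + 6 = 0, which factors as (x - (-6))(x - (-1)) = 0.
Roots r₁ = -6, r₂ = -1 (distinct).
General solution: f(n) = A·(-6)^n + B·(-1)^n.
From f(0) = -4: A + B = -4.
From f(1) = -2: -6A - B = -2.
Solving: A = \frac{6}{5}, B = - \frac{26}{5}.
So f(n) = - \frac{26 \left(-1\right)^{n}}{5} + \frac{6 \left(-6\right)^{n}}{5}.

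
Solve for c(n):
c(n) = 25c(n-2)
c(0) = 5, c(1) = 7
Characteristic equation: x² - 25 = 0, which factors as (x - (-5))(x - (5)) = 0.
Roots r₁ = -5, r₂ = 5 (distinct).
General solution: c(n) = A·(-5)^n + B·(5)^n.
From c(0) = 5: A + B = 5.
From c(1) = 7: -5A + 5B = 7.
Solving: A = \frac{9}{5}, B = \frac{16}{5}.
So c(n) = \frac{9 \left(-5\right)^{n}}{5} + \frac{16 \cdot 5^{n}}{5}.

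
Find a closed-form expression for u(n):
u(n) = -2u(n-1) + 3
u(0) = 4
First-order linear non-homogeneous.
Homogeneous solution: u_h(n) = A·(-2)^n.
Try constant particular solution u_p = K: K = -2K + 3 ⇒ K = 1.
General: u(n) = A·(-2)^n + 1.
Apply u(0) = 4: A + 1 = 4 ⇒ A = 3.
So u(n) = 3 \left(-2\right)^{n} + 1.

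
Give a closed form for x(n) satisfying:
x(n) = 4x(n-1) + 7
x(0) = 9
First-order linear non-homogeneous.
Homogeneous solution: x_h(n) = A·(4)^n.
Try constant particular solution x_p = K: K = 4K + 7 ⇒ K = - \frac{7}{3}.
General: x(n) = A·(4)^n - \frac{7}{3}.
Apply x(0) = 9: A - \frac{7}{3} = 9 ⇒ A = \frac{34}{3}.
So x(n) = \frac{34 \cdot 4^{n}}{3} - \frac{7}{3}.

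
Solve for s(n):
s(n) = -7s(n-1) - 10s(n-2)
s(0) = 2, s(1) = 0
Characteristic equation: x² + 7x + 10 = 0, which factors as (x - (-2))(x - (-5)) = 0.
Roots r₁ = -2, r₂ = -5 (distinct).
General solution: s(n) = A·(-2)^n + B·(-5)^n.
From s(0) = 2: A + B = 2.
From s(1) = 0: -2A - 5B = 0.
Solving: A = \frac{10}{3}, B = - \frac{4}{3}.
So s(n) = \frac{10 \left(-2\right)^{n}}{3} - \frac{4 \left(-5\right)^{n}}{3}.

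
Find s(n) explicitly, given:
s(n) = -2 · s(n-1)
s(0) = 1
Pure geometric recurrence with ratio -2.
By induction s(n) = s(0) · (-2)^n = \left(-2\right)^{n}.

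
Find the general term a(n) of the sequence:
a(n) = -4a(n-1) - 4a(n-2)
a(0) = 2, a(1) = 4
Characteristic equation: x² + 4x + 4 = 0, which is (x - (-2))².
Repeated root r = -2.
General solution: a(n) = (A + Bn)·(-2)^n.
From a(0) = 2: A = 2.
From a(1) = 4: (A + B)·(-2) = 4 ⇒ B = -4.
So a(n) = \left(2 - 4 n\right) \cdot (-2)^n.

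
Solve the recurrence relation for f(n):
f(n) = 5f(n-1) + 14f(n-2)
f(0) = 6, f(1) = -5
Characteristic equation: x² - 5x - 14 = 0, which factors as (x - (7))(x - (-2)) = 0.
Roots r₁ = 7, r₂ = -2 (distinct).
General solution: f(n) = A·(7)^n + B·(-2)^n.
From f(0) = 6: A + B = 6.
From f(1) = -5: 7A - 2B = -5.
Solving: A = \frac{7}{9}, B = \frac{47}{9}.
So f(n) = \frac{47 \left(-2\right)^{n}}{9} + \frac{7 \cdot 7^{n}}{9}.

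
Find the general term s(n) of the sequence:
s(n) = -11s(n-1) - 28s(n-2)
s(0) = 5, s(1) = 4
Characteristic equation: x² + 11x + 28 = 0, which factors as (x - (-4))(x - (-7)) = 0.
Roots r₁ = -4, r₂ = -7 (distinct).
General solution: s(n) = A·(-4)^n + B·(-7)^n.
From s(0) = 5: A + B = 5.
From s(1) = 4: -4A - 7B = 4.
Solving: A = 13, B = -8.
So s(n) = 13 \left(-4\right)^{n} - 8 \left(-7\right)^{n}.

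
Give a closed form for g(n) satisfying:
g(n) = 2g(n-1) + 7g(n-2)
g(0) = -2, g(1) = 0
Characteristic equation: x² - 2x - 7 = 0.
Discriminant Δ = (2)² + 4·(7) = 32.
Roots r₁,₂ = (2 ± √32)/2, so r₁ = 1 + 2 \sqrt{2}, r₂ = 1 - 2 \sqrt{2}.
General solution: g(n) = A·r₁^n + B·r₂^n.
From the initial conditions, A + B = -2 and r₁A + r₂B = 0.
Since r₁ - r₂ = √32: A = (0 - (-2)r₂)/√32 = -1 + \frac{\sqrt{2}}{4}, and B = -2 - A = -1 - \frac{\sqrt{2}}{4}.
So g(n) = \left(-1 + \frac{\sqrt{2}}{4}\right)\left(1 + 2 \sqrt{2}\right)^n + \left(-1 - \frac{\sqrt{2}}{4}\right)\left(1 - 2 \sqrt{2}\right)^n.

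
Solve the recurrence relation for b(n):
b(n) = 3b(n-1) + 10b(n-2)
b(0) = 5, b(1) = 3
Characteristic equation: x² - 3x - 10 = 0, which factors as (x - (5))(x - (-2)) = 0.
Roots r₁ = 5, r₂ = -2 (distinct).
General solution: b(n) = A·(5)^n + B·(-2)^n.
From b(0) = 5: A + B = 5.
From b(1) = 3: 5A - 2B = 3.
Solving: A = \frac{13}{7}, B = \frac{22}{7}.
So b(n) = \frac{22 \left(-2\right)^{n}}{7} + \frac{13 \cdot 5^{n}}{7}.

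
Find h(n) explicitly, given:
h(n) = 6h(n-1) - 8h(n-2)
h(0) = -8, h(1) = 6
Characteristic equation: x² - 6x + 8 = 0, which factors as (x - (2))(x - (4)) = 0.
Roots r₁ = 2, r₂ = 4 (distinct).
General solution: h(n) = A·(2)^n + B·(4)^n.
From h(0) = -8: A + B = -8.
From h(1) = 6: 2A + 4B = 6.
Solving: A = -19, B = 11.
So h(n) = - 19 \cdot 2^{n} + 11 \cdot 4^{n}.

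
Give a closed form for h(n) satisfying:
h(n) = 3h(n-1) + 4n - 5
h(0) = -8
First-order linear with linear forcing.
Homogeneous solution: h_h(n) = A·(3)^n.
Try particular h_p(n) = pn + q. Substituting:
  pn + q = 3(p(n-1) + q) + 4n - 5.
Matching the n-coefficient: p = 3p + 4 ⇒ p = -2.
Matching constants: q = -3p + 3q - 5 ⇒ q = - \frac{1}{2}.
General: h(n) = A·(3)^n - 2 n - \frac{1}{2}.
Apply h(0) = -8: A - \frac{1}{2} = -8 ⇒ A = - \frac{15}{2}.
So h(n) = - \frac{15 \cdot 3^{n}}{2} - 2 n - \frac{1}{2}.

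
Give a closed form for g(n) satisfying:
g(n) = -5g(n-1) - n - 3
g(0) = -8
First-order linear with linear forcing.
Homogeneous solution: g_h(n) = A·(-5)^n.
Try particular g_p(n) = pn + q. Substituting:
  pn + q = -5(p(n-1) + q) - n - 3.
Matching the n-coefficient: p = -5p - 1 ⇒ p = - \frac{1}{6}.
Matching constants: q = 5p - 5q - 3 ⇒ q = - \frac{23}{36}.
General: g(n) = A·(-5)^n - \frac{n}{6} - \frac{23}{36}.
Apply g(0) = -8: A - \frac{23}{36} = -8 ⇒ A = - \frac{265}{36}.
So g(n) = - \frac{265 \left(-5\right)^{n}}{36} - \frac{n}{6} - \frac{23}{36}.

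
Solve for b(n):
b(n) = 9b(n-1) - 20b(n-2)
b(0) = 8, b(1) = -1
Characteristic equation: x² - 9x + 20 = 0, which factors as (x - (4))(x - (5)) = 0.
Roots r₁ = 4, r₂ = 5 (distinct).
General solution: b(n) = A·(4)^n + B·(5)^n.
From b(0) = 8: A + B = 8.
From b(1) = -1: 4A + 5B = -1.
Solving: A = 41, B = -33.
So b(n) = 41 \cdot 4^{n} - 33 \cdot 5^{n}.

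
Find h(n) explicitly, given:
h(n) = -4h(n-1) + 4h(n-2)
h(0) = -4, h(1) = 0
Characteristic equation: x² + 4x - 4 = 0.
Discriminant Δ = (-4)² + 4·(4) = 32.
Roots r₁,₂ = (-4 ± √32)/2, so r₁ = -2 + 2 \sqrt{2}, r₂ = - 2 \sqrt{2} - 2.
General solution: h(n) = A·r₁^n + B·r₂^n.
From the initial conditions, A + B = -4 and r₁A + r₂B = 0.
Since r₁ - r₂ = √32: A = (0 - (-4)r₂)/√32 = -2 - \sqrt{2}, and B = -4 - A = -2 + \sqrt{2}.
So h(n) = \left(-2 - \sqrt{2}\right)\left(-2 + 2 \sqrt{2}\right)^n + \left(-2 + \sqrt{2}\right)\left(- 2 \sqrt{2} - 2\right)^n.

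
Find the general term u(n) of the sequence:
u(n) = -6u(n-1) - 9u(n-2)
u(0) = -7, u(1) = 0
Characteristic equation: x² + 6x + 9 = 0, which is (x - (-3))².
Repeated root r = -3.
General solution: u(n) = (A + Bn)·(-3)^n.
From u(0) = -7: A = -7.
From u(1) = 0: (A + B)·(-3) = 0 ⇒ B = 7.
So u(n) = \left(7 n - 7\right) \cdot (-3)^n.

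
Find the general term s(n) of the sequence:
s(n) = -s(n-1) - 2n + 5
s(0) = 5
First-order linear with linear forcing.
Homogeneous solution: s_h(n) = A·(-1)^n.
Try particular s_p(n) = pn + q. Substituting:
  pn + q = -(p(n-1) + q) - 2n + 5.
Matching the n-coefficient: p = -p - 2 ⇒ p = -1.
Matching constants: q = p - q + 5 ⇒ q = 2.
General: s(n) = A·(-1)^n - n + 2.
Apply s(0) = 5: A + 2 = 5 ⇒ A = 3.
So s(n) = 3 \left(-1\right)^{n} - n + 2.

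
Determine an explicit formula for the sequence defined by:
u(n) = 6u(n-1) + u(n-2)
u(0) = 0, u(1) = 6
Characteristic equation: x² - 6x - 1 = 0.
Discriminant Δ = (6)² + 4·(1) = 40.
Roots r₁,₂ = (6 ± √40)/2, so r₁ = 3 + \sqrt{10}, r₂ = 3 - \sqrt{10}.
General solution: u(n) = A·r₁^n + B·r₂^n.
From the initial conditions, A + B = 0 and r₁A + r₂B = 6.
Since r₁ - r₂ = √40: A = (6 - (0)r₂)/√40 = \frac{3 \sqrt{10}}{10}, and B = 0 - A = - \frac{3 \sqrt{10}}{10}.
So u(n) = \left(\frac{3 \sqrt{10}}{10}\right)\left(3 + \sqrt{10}\right)^n + \left(- \frac{3 \sqrt{10}}{10}\right)\left(3 - \sqrt{10}\right)^n.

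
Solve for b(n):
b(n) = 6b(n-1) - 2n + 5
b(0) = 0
First-order linear with linear forcing.
Homogeneous solution: b_h(n) = A·(6)^n.
Try particular b_p(n) = pn + q. Substituting:
  pn + q = 6(p(n-1) + q) - 2n + 5.
Matching the n-coefficient: p = 6p - 2 ⇒ p = \frac{2}{5}.
Matching constants: q = -6p + 6q + 5 ⇒ q = - \frac{13}{25}.
General: b(n) = A·(6)^n + \frac{2 n}{5} - \frac{13}{25}.
Apply b(0) = 0: A - \frac{13}{25} = 0 ⇒ A = \frac{13}{25}.
So b(n) = \frac{13 \cdot 6^{n}}{25} + \frac{2 n}{5} - \frac{13}{25}.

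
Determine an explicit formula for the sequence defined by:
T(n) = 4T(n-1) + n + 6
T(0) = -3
First-order linear with linear forcing.
Homogeneous solution: T_h(n) = A·(4)^n.
Try particular T_p(n) = pn + q. Substituting:
  pn + q = 4(p(n-1) + q) + n + 6.
Matching the n-coefficient: p = 4p + 1 ⇒ p = - \frac{1}{3}.
Matching constants: q = -4p + 4q + 6 ⇒ q = - \frac{22}{9}.
General: T(n) = A·(4)^n - \frac{n}{3} - \frac{22}{9}.
Apply T(0) = -3: A - \frac{22}{9} = -3 ⇒ A = - \frac{5}{9}.
So T(n) = - \frac{5 \cdot 4^{n}}{9} - \frac{n}{3} - \frac{22}{9}.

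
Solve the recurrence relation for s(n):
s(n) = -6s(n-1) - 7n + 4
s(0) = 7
First-order linear with linear forcing.
Homogeneous solution: s_h(n) = A·(-6)^n.
Try particular s_p(n) = pn + q. Substituting:
  pn + q = -6(p(n-1) + q) - 7n + 4.
Matching the n-coefficient: p = -6p - 7 ⇒ p = -1.
Matching constants: q = 6p - 6q + 4 ⇒ q = - \frac{2}{7}.
General: s(n) = A·(-6)^n - n - \frac{2}{7}.
Apply s(0) = 7: A - \frac{2}{7} = 7 ⇒ A = \frac{51}{7}.
So s(n) = \frac{51 \left(-6\right)^{n}}{7} - n - \frac{2}{7}.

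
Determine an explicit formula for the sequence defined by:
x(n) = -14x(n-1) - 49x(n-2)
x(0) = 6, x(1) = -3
Characteristic equation: x² + 14x + 49 = 0, which is (x - (-7))².
Repeated root r = -7.
General solution: x(n) = (A + Bn)·(-7)^n.
From x(0) = 6: A = 6.
From x(1) = -3: (A + B)·(-7) = -3 ⇒ B = - \frac{39}{7}.
So x(n) = \left(6 - \frac{39 n}{7}\right) \cdot (-7)^n.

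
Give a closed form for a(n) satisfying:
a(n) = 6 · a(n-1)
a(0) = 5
Pure geometric recurrence with ratio 6.
By induction a(n) = a(0) · (6)^n = 5 \cdot 6^{n}.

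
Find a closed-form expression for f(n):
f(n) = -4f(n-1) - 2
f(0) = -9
First-order linear non-homogeneous.
Homogeneous solution: f_h(n) = A·(-4)^n.
Try constant particular solution f_p = K: K = -4K - 2 ⇒ K = - \frac{2}{5}.
General: f(n) = A·(-4)^n - \frac{2}{5}.
Apply f(0) = -9: A - \frac{2}{5} = -9 ⇒ A = - \frac{43}{5}.
So f(n) = - \frac{43 \left(-4\right)^{n}}{5} - \frac{2}{5}.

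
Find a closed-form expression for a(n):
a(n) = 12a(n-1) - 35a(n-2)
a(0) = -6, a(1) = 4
Characteristic equation: x² - 12x + 35 = 0, which factors as (x - (5))(x - (7)) = 0.
Roots r₁ = 5, r₂ = 7 (distinct).
General solution: a(n) = A·(5)^n + B·(7)^n.
From a(0) = -6: A + B = -6.
From a(1) = 4: 5A + 7B = 4.
Solving: A = -23, B = 17.
So a(n) = - 23 \cdot 5^{n} + 17 \cdot 7^{n}.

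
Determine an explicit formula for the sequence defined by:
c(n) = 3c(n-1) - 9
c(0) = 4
First-order linear non-homogeneous.
Homogeneous solution: c_h(n) = A·(3)^n.
Try constant particular solution c_p = K: K = 3K - 9 ⇒ K = \frac{9}{2}.
General: c(n) = A·(3)^n + \frac{9}{2}.
Apply c(0) = 4: A + \frac{9}{2} = 4 ⇒ A = - \frac{1}{2}.
So c(n) = \frac{9}{2} - \frac{3^{n}}{2}.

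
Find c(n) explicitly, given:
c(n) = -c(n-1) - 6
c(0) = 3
First-order linear non-homogeneous.
Homogeneous solution: c_h(n) = A·(-1)^n.
Try constant particular solution c_p = K: K = -K - 6 ⇒ K = -3.
General: c(n) = A·(-1)^n - 3.
Apply c(0) = 3: A - 3 = 3 ⇒ A = 6.
So c(n) = 6 \left(-1\right)^{n} - 3.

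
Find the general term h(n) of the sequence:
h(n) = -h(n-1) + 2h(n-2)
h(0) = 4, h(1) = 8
Characteristic equation: x² + x - 2 = 0, which factors as (x - (1))(x - (-2)) = 0.
Roots r₁ = 1, r₂ = -2 (distinct).
General solution: h(n) = A·(1)^n + B·(-2)^n.
From h(0) = 4: A + B = 4.
From h(1) = 8: A - 2B = 8.
Solving: A = \frac{16}{3}, B = - \frac{4}{3}.
So h(n) = \frac{16}{3} - \frac{4 \left(-2\right)^{n}}{3}.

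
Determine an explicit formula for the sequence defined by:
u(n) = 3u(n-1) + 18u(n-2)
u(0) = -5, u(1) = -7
Characteristic equation: x² - 3x - 18 = 0, which factors as (x - (6))(x - (-3)) = 0.
Roots r₁ = 6, r₂ = -3 (distinct).
General solution: u(n) = A·(6)^n + B·(-3)^n.
From u(0) = -5: A + B = -5.
From u(1) = -7: 6A - 3B = -7.
Solving: A = - \frac{22}{9}, B = - \frac{23}{9}.
So u(n) = - \frac{23 \left(-3\right)^{n}}{9} - \frac{22 \cdot 6^{n}}{9}.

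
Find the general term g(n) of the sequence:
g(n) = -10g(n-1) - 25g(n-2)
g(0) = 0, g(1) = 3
Characteristic equation: x² + 10x + 25 = 0, which is (x - (-5))².
Repeated root r = -5.
General solution: g(n) = (A + Bn)·(-5)^n.
From g(0) = 0: A = 0.
From g(1) = 3: (A + B)·(-5) = 3 ⇒ B = - \frac{3}{5}.
So g(n) = \left(- \frac{3 n}{5}\right) \cdot (-5)^n.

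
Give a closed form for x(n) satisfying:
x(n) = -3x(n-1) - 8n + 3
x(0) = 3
First-order linear with linear forcing.
Homogeneous solution: x_h(n) = A·(-3)^n.
Try particular x_p(n) = pn + q. Substituting:
  pn + q = -3(p(n-1) + q) - 8n + 3.
Matching the n-coefficient: p = -3p - 8 ⇒ p = -2.
Matching constants: q = 3p - 3q + 3 ⇒ q = - \frac{3}{4}.
General: x(n) = A·(-3)^n - 2 n - \frac{3}{4}.
Apply x(0) = 3: A - \frac{3}{4} = 3 ⇒ A = \frac{15}{4}.
So x(n) = \frac{15 \left(-3\right)^{n}}{4} - 2 n - \frac{3}{4}.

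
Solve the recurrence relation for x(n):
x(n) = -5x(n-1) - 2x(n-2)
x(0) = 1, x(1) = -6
Characteristic equation: x² + 5x + 2 = 0.
Discriminant Δ = (-5)² + 4·(-2) = 17.
Roots r₁,₂ = (-5 ± √17)/2, so r₁ = - \frac{5}{2} + \frac{\sqrt{17}}{2}, r₂ = - \frac{5}{2} - \frac{\sqrt{17}}{2}.
General solution: x(n) = A·r₁^n + B·r₂^n.
From the initial conditions, A + B = 1 and r₁A + r₂B = -6.
Since r₁ - r₂ = √17: A = (-6 - (1)r₂)/√17 = \frac{1}{2} - \frac{7 \sqrt{17}}{34}, and B = 1 - A = \frac{1}{2} + \frac{7 \sqrt{17}}{34}.
So x(n) = \left(\frac{1}{2} - \frac{7 \sqrt{17}}{34}\right)\left(- \frac{5}{2} + \frac{\sqrt{17}}{2}\right)^n + \left(\frac{1}{2} + \frac{7 \sqrt{17}}{34}\right)\left(- \frac{5}{2} - \frac{\sqrt{17}}{2}\right)^n.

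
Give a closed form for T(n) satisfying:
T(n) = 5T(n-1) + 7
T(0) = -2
First-order linear non-homogeneous.
Homogeneous solution: T_h(n) = A·(5)^n.
Try constant particular solution T_p = K: K = 5K + 7 ⇒ K = - \frac{7}{4}.
General: T(n) = A·(5)^n - \frac{7}{4}.
Apply T(0) = -2: A - \frac{7}{4} = -2 ⇒ A = - \frac{1}{4}.
So T(n) = - \frac{5^{n}}{4} - \frac{7}{4}.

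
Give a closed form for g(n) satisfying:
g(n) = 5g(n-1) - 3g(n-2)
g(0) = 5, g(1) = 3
Characteristic equation: x² - 5x + 3 = 0.
Discriminant Δ = (5)² + 4·(-3) = 13.
Roots r₁,₂ = (5 ± √13)/2, so r₁ = \frac{\sqrt{13}}{2} + \frac{5}{2}, r₂ = \frac{5}{2} - \frac{\sqrt{13}}{2}.
General solution: g(n) = A·r₁^n + B·r₂^n.
From the initial conditions, A + B = 5 and r₁A + r₂B = 3.
Since r₁ - r₂ = √13: A = (3 - (5)r₂)/√13 = \frac{5}{2} - \frac{19 \sqrt{13}}{26}, and B = 5 - A = \frac{5}{2} + \frac{19 \sqrt{13}}{26}.
So g(n) = \left(\frac{5}{2} - \frac{19 \sqrt{13}}{26}\right)\left(\frac{\sqrt{13}}{2} + \frac{5}{2}\right)^n + \left(\frac{5}{2} + \frac{19 \sqrt{13}}{26}\right)\left(\frac{5}{2} - \frac{\sqrt{13}}{2}\right)^n.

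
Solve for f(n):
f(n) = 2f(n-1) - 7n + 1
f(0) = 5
First-order linear with linear forcing.
Homogeneous solution: f_h(n) = A·(2)^n.
Try particular f_p(n) = pn + q. Substituting:
  pn + q = 2(p(n-1) + q) - 7n + 1.
Matching the n-coefficient: p = 2p - 7 ⇒ p = 7.
Matching constants: q = -2p + 2q + 1 ⇒ q = 13.
General: f(n) = A·(2)^n + 7 n + 13.
Apply f(0) = 5: A + 13 = 5 ⇒ A = -8.
So f(n) = - 8 \cdot 2^{n} + 7 n + 13.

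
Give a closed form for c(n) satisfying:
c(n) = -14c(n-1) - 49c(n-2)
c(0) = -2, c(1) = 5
Characteristic equation: x² + 14x + 49 = 0, which is (x - (-7))².
Repeated root r = -7.
General solution: c(n) = (A + Bn)·(-7)^n.
From c(0) = -2: A = -2.
From c(1) = 5: (A + B)·(-7) = 5 ⇒ B = \frac{9}{7}.
So c(n) = \left(\frac{9 n}{7} - 2\right) \cdot (-7)^n.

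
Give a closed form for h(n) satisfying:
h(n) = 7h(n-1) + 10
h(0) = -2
First-order linear non-homogeneous.
Homogeneous solution: h_h(n) = A·(7)^n.
Try constant particular solution h_p = K: K = 7K + 10 ⇒ K = - \frac{5}{3}.
General: h(n) = A·(7)^n - \frac{5}{3}.
Apply h(0) = -2: A - \frac{5}{3} = -2 ⇒ A = - \frac{1}{3}.
So h(n) = - \frac{7^{n}}{3} - \frac{5}{3}.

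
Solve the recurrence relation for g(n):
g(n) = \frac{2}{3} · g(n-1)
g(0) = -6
Pure geometric recurrence with ratio \frac{2}{3}.
By induction g(n) = g(0) · (\frac{2}{3})^n = - 6 \left(\frac{2}{3}\right)^{n}.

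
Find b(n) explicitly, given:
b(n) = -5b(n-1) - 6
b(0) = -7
First-order linear non-homogeneous.
Homogeneous solution: b_h(n) = A·(-5)^n.
Try constant particular solution b_p = K: K = -5K - 6 ⇒ K = -1.
General: b(n) = A·(-5)^n - 1.
Apply b(0) = -7: A - 1 = -7 ⇒ A = -6.
So b(n) = - 6 \left(-5\right)^{n} - 1.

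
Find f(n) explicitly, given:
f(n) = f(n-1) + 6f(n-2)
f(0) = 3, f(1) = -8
Characteristic equation: x² - x - 6 = 0, which factors as (x - (-2))(x - (3)) = 0.
Roots r₁ = -2, r₂ = 3 (distinct).
General solution: f(n) = A·(-2)^n + B·(3)^n.
From f(0) = 3: A + B = 3.
From f(1) = -8: -2A + 3B = -8.
Solving: A = \frac{17}{5}, B = - \frac{2}{5}.
So f(n) = \frac{17 \left(-2\right)^{n}}{5} - \frac{2 \cdot 3^{n}}{5}.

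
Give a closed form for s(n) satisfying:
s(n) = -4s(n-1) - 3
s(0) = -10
First-order linear non-homogeneous.
Homogeneous solution: s_h(n) = A·(-4)^n.
Try constant particular solution s_p = K: K = -4K - 3 ⇒ K = - \frac{3}{5}.
General: s(n) = A·(-4)^n - \frac{3}{5}.
Apply s(0) = -10: A - \frac{3}{5} = -10 ⇒ A = - \frac{47}{5}.
So s(n) = - \frac{47 \left(-4\right)^{n}}{5} - \frac{3}{5}.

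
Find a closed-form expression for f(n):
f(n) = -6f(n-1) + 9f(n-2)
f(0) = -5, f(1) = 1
Characteristic equation: x² + 6x - 9 = 0.
Discriminant Δ = (-6)² + 4·(9) = 72.
Roots r₁,₂ = (-6 ± √72)/2, so r₁ = -3 + 3 \sqrt{2}, r₂ = - 3 \sqrt{2} - 3.
General solution: f(n) = A·r₁^n + B·r₂^n.
From the initial conditions, A + B = -5 and r₁A + r₂B = 1.
Since r₁ - r₂ = √72: A = (1 - (-5)r₂)/√72 = - \frac{5}{2} - \frac{7 \sqrt{2}}{6}, and B = -5 - A = - \frac{5}{2} + \frac{7 \sqrt{2}}{6}.
So f(n) = \left(- \frac{5}{2} - \frac{7 \sqrt{2}}{6}\right)\left(-3 + 3 \sqrt{2}\right)^n + \left(- \frac{5}{2} + \frac{7 \sqrt{2}}{6}\right)\left(- 3 \sqrt{2} - 3\right)^n.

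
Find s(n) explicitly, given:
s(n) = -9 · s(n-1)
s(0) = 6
Pure geometric recurrence with ratio -9.
By induction s(n) = s(0) · (-9)^n = 6 \left(-9\right)^{n}.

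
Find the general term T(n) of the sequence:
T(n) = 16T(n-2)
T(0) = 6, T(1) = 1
Characteristic equation: x² - 16 = 0, which factors as (x - (4))(x - (-4)) = 0.
Roots r₁ = 4, r₂ = -4 (distinct).
General solution: T(n) = A·(4)^n + B·(-4)^n.
From T(0) = 6: A + B = 6.
From T(1) = 1: 4A - 4B = 1.
Solving: A = \frac{25}{8}, B = \frac{23}{8}.
So T(n) = \frac{23 \left(-4\right)^{n}}{8} + \frac{25 \cdot 4^{n}}{8}.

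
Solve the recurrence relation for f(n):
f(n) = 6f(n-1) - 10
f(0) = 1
First-order linear non-homogeneous.
Homogeneous solution: f_h(n) = A·(6)^n.
Try constant particular solution f_p = K: K = 6K - 10 ⇒ K = 2.
General: f(n) = A·(6)^n + 2.
Apply f(0) = 1: A + 2 = 1 ⇒ A = -1.
So f(n) = 2 - 6^{n}.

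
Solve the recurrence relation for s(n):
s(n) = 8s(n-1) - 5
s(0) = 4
First-order linear non-homogeneous.
Homogeneous solution: s_h(n) = A·(8)^n.
Try constant particular solution s_p = K: K = 8K - 5 ⇒ K = \frac{5}{7}.
General: s(n) = A·(8)^n + \frac{5}{7}.
Apply s(0) = 4: A + \frac{5}{7} = 4 ⇒ A = \frac{23}{7}.
So s(n) = \frac{23 \cdot 8^{n}}{7} + \frac{5}{7}.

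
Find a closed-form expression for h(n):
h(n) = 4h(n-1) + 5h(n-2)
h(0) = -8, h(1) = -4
Characteristic equation: x² - 4x - 5 = 0, which factors as (x - (-1))(x - (5)) = 0.
Roots r₁ = -1, r₂ = 5 (distinct).
General solution: h(n) = A·(-1)^n + B·(5)^n.
From h(0) = -8: A + B = -8.
From h(1) = -4: -A + 5B = -4.
Solving: A = -6, B = -2.
So h(n) = - 6 \left(-1\right)^{n} - 2 \cdot 5^{n}.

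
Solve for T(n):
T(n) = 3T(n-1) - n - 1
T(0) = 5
First-order linear with linear forcing.
Homogeneous solution: T_h(n) = A·(3)^n.
Try particular T_p(n) = pn + q. Substituting:
  pn + q = 3(p(n-1) + q) - n - 1.
Matching the n-coefficient: p = 3p - 1 ⇒ p = \frac{1}{2}.
Matching constants: q = -3p + 3q - 1 ⇒ q = \frac{5}{4}.
General: T(n) = A·(3)^n + \frac{n}{2} + \frac{5}{4}.
Apply T(0) = 5: A + \frac{5}{4} = 5 ⇒ A = \frac{15}{4}.
So T(n) = \frac{15 \cdot 3^{n}}{4} + \frac{n}{2} + \frac{5}{4}.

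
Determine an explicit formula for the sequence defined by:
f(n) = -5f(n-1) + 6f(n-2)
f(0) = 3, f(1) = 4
Characteristic equation: x² + 5x - 6 = 0, which factors as (x - (-6))(x - (1)) = 0.
Roots r₁ = -6, r₂ = 1 (distinct).
General solution: f(n) = A·(-6)^n + B·(1)^n.
From f(0) = 3: A + B = 3.
From f(1) = 4: -6A + B = 4.
Solving: A = - \frac{1}{7}, B = \frac{22}{7}.
So f(n) = \frac{22}{7} - \frac{\left(-6\right)^{n}}{7}.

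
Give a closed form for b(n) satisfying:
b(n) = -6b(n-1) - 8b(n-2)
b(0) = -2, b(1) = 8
Characteristic equation: x² + 6x + 8 = 0, which factors as (x - (-2))(x - (-4)) = 0.
Roots r₁ = -2, r₂ = -4 (distinct).
General solution: b(n) = A·(-2)^n + B·(-4)^n.
From b(0) = -2: A + B = -2.
From b(1) = 8: -2A - 4B = 8.
Solving: A = 0, B = -2.
So b(n) = - 2 \left(-4\right)^{n}.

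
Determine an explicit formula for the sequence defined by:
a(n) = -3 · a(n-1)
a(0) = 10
Pure geometric recurrence with ratio -3.
By induction a(n) = a(0) · (-3)^n = 10 \left(-3\right)^{n}.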